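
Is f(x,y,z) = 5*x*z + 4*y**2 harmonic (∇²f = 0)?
No, ∇²f = 8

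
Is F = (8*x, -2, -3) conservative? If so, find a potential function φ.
Yes, F is conservative. φ = 4*x**2 - 2*y - 3*z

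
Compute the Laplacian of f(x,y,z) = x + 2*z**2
4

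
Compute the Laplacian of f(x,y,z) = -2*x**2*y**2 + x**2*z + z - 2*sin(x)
-4*x**2 - 4*y**2 + 2*z + 2*sin(x)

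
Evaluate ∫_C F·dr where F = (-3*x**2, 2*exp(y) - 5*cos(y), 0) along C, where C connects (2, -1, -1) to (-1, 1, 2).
-10*sin(1) + 4*sinh(1) + 9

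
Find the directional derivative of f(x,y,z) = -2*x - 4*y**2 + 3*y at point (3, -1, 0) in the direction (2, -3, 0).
-37*sqrt(13)/13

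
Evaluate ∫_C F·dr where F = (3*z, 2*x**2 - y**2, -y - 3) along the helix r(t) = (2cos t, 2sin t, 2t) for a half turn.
-18*pi - 8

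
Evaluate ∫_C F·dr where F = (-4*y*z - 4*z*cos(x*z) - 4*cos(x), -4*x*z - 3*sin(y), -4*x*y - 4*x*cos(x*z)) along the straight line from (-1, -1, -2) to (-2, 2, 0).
-8 - 4*sin(1) - 3*cos(1) + 3*cos(2) + 8*sin(2)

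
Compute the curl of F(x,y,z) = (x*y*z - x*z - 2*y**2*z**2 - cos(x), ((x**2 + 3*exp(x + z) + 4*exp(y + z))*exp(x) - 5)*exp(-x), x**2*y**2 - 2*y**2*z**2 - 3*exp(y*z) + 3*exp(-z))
(2*x**2*y - 4*y*z**2 - 3*z*exp(y*z) - 3*exp(x + z) - 4*exp(y + z), -2*x*y**2 + x*y - x - 4*y**2*z, -x*z + 2*x + 4*y*z**2 + 3*exp(x + z) + 5*exp(-x))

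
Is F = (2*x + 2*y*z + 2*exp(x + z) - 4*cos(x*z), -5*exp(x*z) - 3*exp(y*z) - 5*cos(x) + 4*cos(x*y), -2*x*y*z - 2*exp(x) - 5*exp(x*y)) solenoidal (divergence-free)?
No, ∇·F = -2*x*y - 4*x*sin(x*y) - 3*z*exp(y*z) + 4*z*sin(x*z) + 2*exp(x + z) + 2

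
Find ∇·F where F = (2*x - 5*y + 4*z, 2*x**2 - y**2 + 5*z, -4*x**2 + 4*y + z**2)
-2*y + 2*z + 2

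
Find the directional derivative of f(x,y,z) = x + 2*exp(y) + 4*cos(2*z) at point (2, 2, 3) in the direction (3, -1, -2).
sqrt(14)*(-2*exp(2) + 16*sin(6) + 3)/14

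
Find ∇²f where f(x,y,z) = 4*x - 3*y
0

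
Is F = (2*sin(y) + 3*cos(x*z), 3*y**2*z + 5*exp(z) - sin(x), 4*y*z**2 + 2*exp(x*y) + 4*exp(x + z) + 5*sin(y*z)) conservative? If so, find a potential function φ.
No, ∇×F = (2*x*exp(x*y) - 3*y**2 + 4*z**2 + 5*z*cos(y*z) - 5*exp(z), -3*x*sin(x*z) - 2*y*exp(x*y) - 4*exp(x + z), -cos(x) - 2*cos(y)) ≠ 0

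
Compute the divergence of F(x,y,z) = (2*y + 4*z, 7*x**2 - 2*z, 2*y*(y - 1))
0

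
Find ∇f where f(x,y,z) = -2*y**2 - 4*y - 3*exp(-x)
(3*exp(-x), -4*y - 4, 0)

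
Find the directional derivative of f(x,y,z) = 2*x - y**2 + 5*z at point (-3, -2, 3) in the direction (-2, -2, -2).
-11*sqrt(3)/3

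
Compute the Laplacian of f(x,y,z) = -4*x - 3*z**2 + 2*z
-6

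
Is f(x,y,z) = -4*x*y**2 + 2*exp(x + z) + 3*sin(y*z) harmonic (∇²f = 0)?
No, ∇²f = -8*x - 3*y**2*sin(y*z) - 3*z**2*sin(y*z) + 4*exp(x + z)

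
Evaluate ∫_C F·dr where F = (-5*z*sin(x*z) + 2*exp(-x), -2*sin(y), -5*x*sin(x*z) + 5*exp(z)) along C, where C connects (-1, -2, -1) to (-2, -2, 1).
-2*exp(2) - 5*cos(1) + 5*cos(2) - 5*exp(-1) + 7*E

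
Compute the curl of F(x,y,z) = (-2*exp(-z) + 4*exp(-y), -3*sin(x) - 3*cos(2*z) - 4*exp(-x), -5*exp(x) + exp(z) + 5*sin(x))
(-6*sin(2*z), 5*exp(x) - 5*cos(x) + 2*exp(-z), -3*cos(x) + 4*exp(-y) + 4*exp(-x))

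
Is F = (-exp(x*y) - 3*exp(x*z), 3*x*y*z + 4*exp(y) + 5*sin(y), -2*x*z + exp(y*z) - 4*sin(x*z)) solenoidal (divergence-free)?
No, ∇·F = 3*x*z - 4*x*cos(x*z) - 2*x - y*exp(x*y) + y*exp(y*z) - 3*z*exp(x*z) + 4*exp(y) + 5*cos(y)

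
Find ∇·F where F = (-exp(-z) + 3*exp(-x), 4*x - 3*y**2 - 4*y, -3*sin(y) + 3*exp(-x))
-6*y - 4 - 3*exp(-x)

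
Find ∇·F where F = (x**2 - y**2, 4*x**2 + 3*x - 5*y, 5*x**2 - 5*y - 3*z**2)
2*x - 6*z - 5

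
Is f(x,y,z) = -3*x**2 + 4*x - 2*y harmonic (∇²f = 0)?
No, ∇²f = -6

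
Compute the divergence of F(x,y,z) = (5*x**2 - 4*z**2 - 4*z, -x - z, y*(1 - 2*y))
10*x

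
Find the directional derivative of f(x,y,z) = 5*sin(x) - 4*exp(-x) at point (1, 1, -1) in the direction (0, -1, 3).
0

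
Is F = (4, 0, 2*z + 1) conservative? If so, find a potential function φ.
Yes, F is conservative. φ = 4*x + z**2 + z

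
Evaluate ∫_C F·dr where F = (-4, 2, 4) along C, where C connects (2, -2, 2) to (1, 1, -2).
-6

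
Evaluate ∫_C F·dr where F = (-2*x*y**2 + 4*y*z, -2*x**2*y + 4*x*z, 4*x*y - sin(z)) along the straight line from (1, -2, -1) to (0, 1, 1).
-4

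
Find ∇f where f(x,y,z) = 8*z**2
(0, 0, 16*z)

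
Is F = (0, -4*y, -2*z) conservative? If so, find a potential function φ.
Yes, F is conservative. φ = -2*y**2 - z**2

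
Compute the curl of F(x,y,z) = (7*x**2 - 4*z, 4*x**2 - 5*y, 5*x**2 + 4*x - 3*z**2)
(0, -10*x - 8, 8*x)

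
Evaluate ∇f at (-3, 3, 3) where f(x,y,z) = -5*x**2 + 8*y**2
(30, 48, 0)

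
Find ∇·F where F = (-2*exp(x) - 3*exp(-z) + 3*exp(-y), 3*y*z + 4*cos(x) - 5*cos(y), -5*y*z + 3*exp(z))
-5*y + 3*z - 2*exp(x) + 3*exp(z) + 5*sin(y)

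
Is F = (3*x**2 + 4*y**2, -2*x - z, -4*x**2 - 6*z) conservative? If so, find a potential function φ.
No, ∇×F = (1, 8*x, -8*y - 2) ≠ 0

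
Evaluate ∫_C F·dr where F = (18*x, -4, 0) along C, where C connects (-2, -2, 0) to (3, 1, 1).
33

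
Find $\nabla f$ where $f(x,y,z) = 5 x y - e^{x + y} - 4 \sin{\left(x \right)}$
(5*y - exp(x + y) - 4*cos(x), 5*x - exp(x + y), 0)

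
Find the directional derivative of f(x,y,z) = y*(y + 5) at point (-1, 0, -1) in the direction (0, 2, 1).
2*sqrt(5)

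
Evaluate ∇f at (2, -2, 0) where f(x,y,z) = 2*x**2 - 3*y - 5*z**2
(8, -3, 0)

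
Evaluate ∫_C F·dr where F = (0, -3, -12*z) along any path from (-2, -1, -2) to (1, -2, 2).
3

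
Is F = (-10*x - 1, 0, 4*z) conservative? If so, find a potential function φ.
Yes, F is conservative. φ = -5*x**2 - x + 2*z**2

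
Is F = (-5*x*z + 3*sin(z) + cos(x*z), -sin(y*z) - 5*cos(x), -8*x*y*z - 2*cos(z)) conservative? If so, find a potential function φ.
No, ∇×F = (-8*x*z + y*cos(y*z), -x*sin(x*z) - 5*x + 8*y*z + 3*cos(z), 5*sin(x)) ≠ 0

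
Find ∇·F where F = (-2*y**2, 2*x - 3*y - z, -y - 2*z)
-5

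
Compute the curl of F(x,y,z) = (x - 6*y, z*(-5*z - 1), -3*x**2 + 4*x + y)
(10*z + 2, 6*x - 4, 6)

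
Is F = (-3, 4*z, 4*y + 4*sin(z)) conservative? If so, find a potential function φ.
Yes, F is conservative. φ = -3*x + 4*y*z - 4*cos(z)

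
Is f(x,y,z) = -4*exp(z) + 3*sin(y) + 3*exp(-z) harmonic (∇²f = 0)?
No, ∇²f = -4*exp(z) - 3*sin(y) + 3*exp(-z)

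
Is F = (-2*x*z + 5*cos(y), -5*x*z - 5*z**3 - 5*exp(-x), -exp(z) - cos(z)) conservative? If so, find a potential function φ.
No, ∇×F = (5*x + 15*z**2, -2*x, -5*z + 5*sin(y) + 5*exp(-x)) ≠ 0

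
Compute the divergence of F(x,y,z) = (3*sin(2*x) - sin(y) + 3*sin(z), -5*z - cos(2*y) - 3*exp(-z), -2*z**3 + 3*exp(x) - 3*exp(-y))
-6*z**2 + 2*sin(2*y) + 6*cos(2*x)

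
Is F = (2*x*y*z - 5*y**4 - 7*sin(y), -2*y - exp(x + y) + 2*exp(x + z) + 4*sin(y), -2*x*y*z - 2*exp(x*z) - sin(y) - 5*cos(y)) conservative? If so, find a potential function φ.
No, ∇×F = (-2*x*z - 2*exp(x + z) + 5*sin(y) - cos(y), 2*x*y + 2*y*z + 2*z*exp(x*z), -2*x*z + 20*y**3 - exp(x + y) + 2*exp(x + z) + 7*cos(y)) ≠ 0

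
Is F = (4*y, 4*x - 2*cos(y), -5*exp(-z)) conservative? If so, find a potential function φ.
Yes, F is conservative. φ = 4*x*y - 2*sin(y) + 5*exp(-z)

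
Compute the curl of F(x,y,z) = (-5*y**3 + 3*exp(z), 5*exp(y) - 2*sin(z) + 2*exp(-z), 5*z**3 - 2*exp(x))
(2*cos(z) + 2*exp(-z), 2*exp(x) + 3*exp(z), 15*y**2)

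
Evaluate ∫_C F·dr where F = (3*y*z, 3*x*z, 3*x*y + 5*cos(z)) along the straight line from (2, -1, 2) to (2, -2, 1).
-5*sin(2) + 5*sin(1)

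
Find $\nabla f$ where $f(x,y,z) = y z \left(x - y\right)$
(y*z, z*(x - 2*y), y*(x - y))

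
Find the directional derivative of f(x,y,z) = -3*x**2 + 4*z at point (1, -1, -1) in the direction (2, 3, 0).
-12*sqrt(13)/13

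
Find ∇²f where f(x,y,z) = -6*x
0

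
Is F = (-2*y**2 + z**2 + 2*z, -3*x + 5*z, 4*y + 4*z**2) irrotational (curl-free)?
No, ∇×F = (-1, 2*z + 2, 4*y - 3)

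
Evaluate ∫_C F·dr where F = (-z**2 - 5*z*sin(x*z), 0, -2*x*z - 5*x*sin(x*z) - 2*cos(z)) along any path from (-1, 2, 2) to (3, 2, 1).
-7 + 5*cos(3) - 2*sin(1) + 2*sin(2) - 5*cos(2)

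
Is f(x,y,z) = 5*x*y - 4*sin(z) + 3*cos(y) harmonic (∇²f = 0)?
No, ∇²f = 4*sin(z) - 3*cos(y)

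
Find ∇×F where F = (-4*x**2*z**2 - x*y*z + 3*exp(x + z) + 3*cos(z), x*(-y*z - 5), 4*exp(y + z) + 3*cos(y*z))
(x*y - 3*z*sin(y*z) + 4*exp(y + z), -8*x**2*z - x*y + 3*exp(x + z) - 3*sin(z), x*z - y*z - 5)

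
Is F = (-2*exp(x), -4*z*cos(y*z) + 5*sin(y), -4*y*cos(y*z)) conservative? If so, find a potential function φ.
Yes, F is conservative. φ = -2*exp(x) - 4*sin(y*z) - 5*cos(y)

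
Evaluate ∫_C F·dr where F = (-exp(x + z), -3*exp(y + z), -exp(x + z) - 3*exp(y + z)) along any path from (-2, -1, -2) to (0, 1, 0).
-3*E - 1 + exp(-4) + 3*exp(-3)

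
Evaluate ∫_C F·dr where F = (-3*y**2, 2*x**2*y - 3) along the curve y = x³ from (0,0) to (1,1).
-75/28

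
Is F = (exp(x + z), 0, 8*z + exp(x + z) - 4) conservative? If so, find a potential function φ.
Yes, F is conservative. φ = 4*z**2 - 4*z + exp(x + z)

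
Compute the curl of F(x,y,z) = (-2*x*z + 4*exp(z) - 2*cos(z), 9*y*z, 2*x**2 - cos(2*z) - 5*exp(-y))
(-9*y + 5*exp(-y), -6*x + 4*exp(z) + 2*sin(z), 0)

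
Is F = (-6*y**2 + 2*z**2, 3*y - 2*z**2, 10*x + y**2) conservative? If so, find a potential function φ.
No, ∇×F = (2*y + 4*z, 4*z - 10, 12*y) ≠ 0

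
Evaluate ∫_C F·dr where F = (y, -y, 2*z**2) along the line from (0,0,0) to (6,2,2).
28/3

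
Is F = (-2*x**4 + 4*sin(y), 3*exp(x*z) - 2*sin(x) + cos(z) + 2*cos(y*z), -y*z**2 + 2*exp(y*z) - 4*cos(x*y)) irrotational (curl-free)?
No, ∇×F = (-3*x*exp(x*z) + 4*x*sin(x*y) + 2*y*sin(y*z) - z**2 + 2*z*exp(y*z) + sin(z), -4*y*sin(x*y), 3*z*exp(x*z) - 2*cos(x) - 4*cos(y))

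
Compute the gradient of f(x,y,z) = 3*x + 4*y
(3, 4, 0)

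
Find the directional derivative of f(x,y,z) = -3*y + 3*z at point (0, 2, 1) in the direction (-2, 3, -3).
-9*sqrt(22)/11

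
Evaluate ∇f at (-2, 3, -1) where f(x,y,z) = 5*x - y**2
(5, -6, 0)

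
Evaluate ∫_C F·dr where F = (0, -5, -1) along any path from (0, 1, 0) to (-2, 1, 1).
-1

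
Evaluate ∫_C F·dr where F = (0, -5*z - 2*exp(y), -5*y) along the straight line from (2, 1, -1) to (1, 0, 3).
-7 + 2*E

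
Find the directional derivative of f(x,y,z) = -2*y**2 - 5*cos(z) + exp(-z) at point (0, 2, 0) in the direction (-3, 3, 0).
-4*sqrt(2)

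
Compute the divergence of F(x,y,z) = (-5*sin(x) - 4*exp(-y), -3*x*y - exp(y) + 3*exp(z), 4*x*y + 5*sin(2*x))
-3*x - exp(y) - 5*cos(x)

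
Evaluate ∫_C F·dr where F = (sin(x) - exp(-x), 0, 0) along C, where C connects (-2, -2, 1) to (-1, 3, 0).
-exp(2) - cos(1) + cos(2) + E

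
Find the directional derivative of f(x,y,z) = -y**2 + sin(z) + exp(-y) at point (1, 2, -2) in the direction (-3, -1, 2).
sqrt(14)*(2*exp(2)*cos(2) + 1 + 4*exp(2))*exp(-2)/14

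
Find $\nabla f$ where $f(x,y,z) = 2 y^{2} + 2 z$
(0, 4*y, 2)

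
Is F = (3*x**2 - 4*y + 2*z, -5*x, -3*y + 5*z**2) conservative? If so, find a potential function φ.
No, ∇×F = (-3, 2, -1) ≠ 0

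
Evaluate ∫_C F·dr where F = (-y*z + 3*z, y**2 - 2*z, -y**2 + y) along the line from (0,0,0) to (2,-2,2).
16/3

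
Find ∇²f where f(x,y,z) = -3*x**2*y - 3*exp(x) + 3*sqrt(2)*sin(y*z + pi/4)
-3*sqrt(2)*y**2*sin(y*z + pi/4) - 6*y - 3*sqrt(2)*z**2*sin(y*z + pi/4) - 3*exp(x)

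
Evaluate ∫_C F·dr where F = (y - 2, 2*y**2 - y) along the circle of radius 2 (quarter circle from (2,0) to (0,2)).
22/3 - pi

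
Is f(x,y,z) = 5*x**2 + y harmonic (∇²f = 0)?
No, ∇²f = 10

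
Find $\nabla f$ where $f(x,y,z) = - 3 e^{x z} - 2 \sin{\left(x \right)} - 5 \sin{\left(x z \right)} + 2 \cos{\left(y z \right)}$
(-3*z*exp(x*z) - 5*z*cos(x*z) - 2*cos(x), -2*z*sin(y*z), -3*x*exp(x*z) - 5*x*cos(x*z) - 2*y*sin(y*z))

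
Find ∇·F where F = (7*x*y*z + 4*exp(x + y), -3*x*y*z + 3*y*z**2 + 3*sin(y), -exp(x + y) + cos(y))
-3*x*z + 7*y*z + 3*z**2 + 4*exp(x + y) + 3*cos(y)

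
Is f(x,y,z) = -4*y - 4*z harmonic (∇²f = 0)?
Yes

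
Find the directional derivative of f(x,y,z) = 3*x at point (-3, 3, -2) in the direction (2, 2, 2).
sqrt(3)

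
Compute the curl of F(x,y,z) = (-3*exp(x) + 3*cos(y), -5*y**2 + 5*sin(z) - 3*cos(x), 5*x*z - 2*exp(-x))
(-5*cos(z), -5*z - 2*exp(-x), 3*sin(x) + 3*sin(y))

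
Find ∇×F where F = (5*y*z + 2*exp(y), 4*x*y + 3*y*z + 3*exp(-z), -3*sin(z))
(-3*y + 3*exp(-z), 5*y, 4*y - 5*z - 2*exp(y))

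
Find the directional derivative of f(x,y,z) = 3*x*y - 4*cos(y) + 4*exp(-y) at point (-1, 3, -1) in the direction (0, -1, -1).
sqrt(2)*(4 + (3 - 4*sin(3))*exp(3))*exp(-3)/2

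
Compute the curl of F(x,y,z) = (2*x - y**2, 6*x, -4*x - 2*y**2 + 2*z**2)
(-4*y, 4, 2*y + 6)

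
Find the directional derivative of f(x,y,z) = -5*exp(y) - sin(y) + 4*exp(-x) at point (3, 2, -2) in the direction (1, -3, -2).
sqrt(14)*(3*exp(3)*cos(2) - 4 + 15*exp(5))*exp(-3)/14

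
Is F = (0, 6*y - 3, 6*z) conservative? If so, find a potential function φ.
Yes, F is conservative. φ = 3*y**2 - 3*y + 3*z**2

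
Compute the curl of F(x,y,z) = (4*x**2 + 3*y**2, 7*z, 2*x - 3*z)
(-7, -2, -6*y)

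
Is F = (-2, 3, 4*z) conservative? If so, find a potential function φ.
Yes, F is conservative. φ = -2*x + 3*y + 2*z**2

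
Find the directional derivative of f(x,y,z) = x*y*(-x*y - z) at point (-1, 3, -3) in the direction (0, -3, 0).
9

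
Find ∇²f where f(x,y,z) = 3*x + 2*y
0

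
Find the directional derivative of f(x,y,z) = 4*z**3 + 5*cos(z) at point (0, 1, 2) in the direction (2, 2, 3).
3*sqrt(17)*(48 - 5*sin(2))/17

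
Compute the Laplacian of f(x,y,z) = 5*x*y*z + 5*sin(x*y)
-5*(x**2 + y**2)*sin(x*y)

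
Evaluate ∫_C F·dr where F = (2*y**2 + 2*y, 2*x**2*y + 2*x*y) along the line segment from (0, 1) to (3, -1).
10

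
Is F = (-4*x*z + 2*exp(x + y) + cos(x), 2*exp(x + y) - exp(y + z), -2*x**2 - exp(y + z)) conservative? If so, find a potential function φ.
Yes, F is conservative. φ = -2*x**2*z + 2*exp(x + y) - exp(y + z) + sin(x)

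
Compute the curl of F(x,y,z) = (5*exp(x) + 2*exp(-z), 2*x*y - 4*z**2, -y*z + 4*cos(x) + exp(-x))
(7*z, 4*sin(x) - 2*exp(-z) + exp(-x), 2*y)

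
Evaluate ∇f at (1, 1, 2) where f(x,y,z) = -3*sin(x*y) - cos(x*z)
(-3*cos(1) + 2*sin(2), -3*cos(1), sin(2))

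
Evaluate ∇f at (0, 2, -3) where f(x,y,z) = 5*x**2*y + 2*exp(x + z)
(2*exp(-3), 0, 2*exp(-3))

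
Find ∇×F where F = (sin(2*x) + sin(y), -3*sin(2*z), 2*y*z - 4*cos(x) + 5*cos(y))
(2*z - 5*sin(y) + 6*cos(2*z), -4*sin(x), -cos(y))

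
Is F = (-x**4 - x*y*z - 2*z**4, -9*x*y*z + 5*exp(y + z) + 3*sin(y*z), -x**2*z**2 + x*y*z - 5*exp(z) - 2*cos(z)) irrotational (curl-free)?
No, ∇×F = (9*x*y + x*z - 3*y*cos(y*z) - 5*exp(y + z), -x*y + 2*x*z**2 - y*z - 8*z**3, z*(x - 9*y))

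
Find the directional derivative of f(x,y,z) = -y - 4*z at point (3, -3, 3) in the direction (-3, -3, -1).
7*sqrt(19)/19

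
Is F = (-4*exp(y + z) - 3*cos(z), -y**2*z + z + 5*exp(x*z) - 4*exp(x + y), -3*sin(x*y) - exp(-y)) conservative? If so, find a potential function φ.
No, ∇×F = (-5*x*exp(x*z) - 3*x*cos(x*y) + y**2 - 1 + exp(-y), 3*y*cos(x*y) - 4*exp(y + z) + 3*sin(z), 5*z*exp(x*z) - 4*exp(x + y) + 4*exp(y + z)) ≠ 0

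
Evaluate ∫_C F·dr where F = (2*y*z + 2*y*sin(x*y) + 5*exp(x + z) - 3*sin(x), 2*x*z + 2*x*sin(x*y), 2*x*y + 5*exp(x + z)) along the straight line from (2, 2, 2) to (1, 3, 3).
2*cos(4) - 3*cos(2) + 3*cos(1) - 2*cos(3) + 2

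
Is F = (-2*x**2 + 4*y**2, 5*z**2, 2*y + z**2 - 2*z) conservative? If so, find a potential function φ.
No, ∇×F = (2 - 10*z, 0, -8*y) ≠ 0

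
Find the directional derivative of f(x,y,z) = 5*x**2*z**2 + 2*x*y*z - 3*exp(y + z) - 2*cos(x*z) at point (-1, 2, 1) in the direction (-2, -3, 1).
3*sqrt(14)*(sin(1) + 4 + exp(3))/7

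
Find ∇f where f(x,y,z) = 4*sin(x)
(4*cos(x), 0, 0)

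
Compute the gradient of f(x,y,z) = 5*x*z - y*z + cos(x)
(5*z - sin(x), -z, 5*x - y)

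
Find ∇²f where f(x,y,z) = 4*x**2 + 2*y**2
12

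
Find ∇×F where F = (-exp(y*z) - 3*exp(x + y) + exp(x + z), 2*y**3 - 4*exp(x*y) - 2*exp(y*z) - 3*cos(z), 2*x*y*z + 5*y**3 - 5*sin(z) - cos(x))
(2*x*z + 15*y**2 + 2*y*exp(y*z) - 3*sin(z), -2*y*z - y*exp(y*z) + exp(x + z) - sin(x), -4*y*exp(x*y) + z*exp(y*z) + 3*exp(x + y))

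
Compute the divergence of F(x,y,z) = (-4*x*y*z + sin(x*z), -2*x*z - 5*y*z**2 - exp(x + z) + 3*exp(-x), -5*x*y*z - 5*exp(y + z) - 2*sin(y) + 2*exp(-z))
-5*x*y - 4*y*z - 5*z**2 + z*cos(x*z) - 5*exp(y + z) - 2*exp(-z)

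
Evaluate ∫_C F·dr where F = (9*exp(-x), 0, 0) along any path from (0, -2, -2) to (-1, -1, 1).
9 - 9*E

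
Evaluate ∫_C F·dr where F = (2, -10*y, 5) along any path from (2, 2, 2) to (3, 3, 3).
-18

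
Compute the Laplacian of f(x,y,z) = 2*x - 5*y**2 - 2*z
-10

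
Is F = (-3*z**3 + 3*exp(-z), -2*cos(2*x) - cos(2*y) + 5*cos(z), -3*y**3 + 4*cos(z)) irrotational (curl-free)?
No, ∇×F = (-9*y**2 + 5*sin(z), -9*z**2 - 3*exp(-z), 4*sin(2*x))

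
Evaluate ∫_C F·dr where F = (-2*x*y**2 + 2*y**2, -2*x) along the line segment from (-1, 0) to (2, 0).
0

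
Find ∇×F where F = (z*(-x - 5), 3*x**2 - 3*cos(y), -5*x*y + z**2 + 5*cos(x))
(-5*x, -x + 5*y + 5*sin(x) - 5, 6*x)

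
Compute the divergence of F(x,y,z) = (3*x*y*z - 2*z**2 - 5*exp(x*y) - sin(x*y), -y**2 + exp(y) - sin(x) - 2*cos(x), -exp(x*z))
-x*exp(x*z) + 3*y*z - 5*y*exp(x*y) - y*cos(x*y) - 2*y + exp(y)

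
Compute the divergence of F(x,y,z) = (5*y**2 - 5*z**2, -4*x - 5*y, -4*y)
-5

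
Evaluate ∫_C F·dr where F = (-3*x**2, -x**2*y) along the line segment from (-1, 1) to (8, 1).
-513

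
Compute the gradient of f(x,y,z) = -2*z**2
(0, 0, -4*z)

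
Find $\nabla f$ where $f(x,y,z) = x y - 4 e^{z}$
(y, x, -4*exp(z))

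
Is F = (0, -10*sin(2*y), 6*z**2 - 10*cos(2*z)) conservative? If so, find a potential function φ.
Yes, F is conservative. φ = 2*z**3 - 5*sin(2*z) + 5*cos(2*y)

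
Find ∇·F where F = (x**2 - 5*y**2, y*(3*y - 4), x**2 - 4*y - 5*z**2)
2*x + 6*y - 10*z - 4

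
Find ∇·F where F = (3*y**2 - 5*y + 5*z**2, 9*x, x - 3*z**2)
-6*z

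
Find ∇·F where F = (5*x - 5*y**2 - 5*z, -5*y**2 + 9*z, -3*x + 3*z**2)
-10*y + 6*z + 5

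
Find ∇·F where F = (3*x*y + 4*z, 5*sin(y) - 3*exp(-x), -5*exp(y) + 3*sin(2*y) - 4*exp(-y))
3*y + 5*cos(y)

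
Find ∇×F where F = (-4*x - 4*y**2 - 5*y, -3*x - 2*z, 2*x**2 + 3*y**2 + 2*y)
(6*y + 4, -4*x, 8*y + 2)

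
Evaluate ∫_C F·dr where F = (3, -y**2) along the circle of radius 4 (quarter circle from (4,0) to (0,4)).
-100/3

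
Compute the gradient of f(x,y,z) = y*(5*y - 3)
(0, 10*y - 3, 0)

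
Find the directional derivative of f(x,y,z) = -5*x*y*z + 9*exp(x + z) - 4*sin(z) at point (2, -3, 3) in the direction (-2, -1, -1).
sqrt(6)*(-27*exp(5) - 90 + 4*cos(3))/6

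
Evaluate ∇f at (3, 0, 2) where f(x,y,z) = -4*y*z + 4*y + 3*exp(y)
(0, -1, 0)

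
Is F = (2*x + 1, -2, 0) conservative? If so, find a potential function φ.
Yes, F is conservative. φ = x**2 + x - 2*y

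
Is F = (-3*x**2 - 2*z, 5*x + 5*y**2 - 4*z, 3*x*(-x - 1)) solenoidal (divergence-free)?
No, ∇·F = -6*x + 10*y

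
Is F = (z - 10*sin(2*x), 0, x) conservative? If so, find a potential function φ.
Yes, F is conservative. φ = x*z + 5*cos(2*x)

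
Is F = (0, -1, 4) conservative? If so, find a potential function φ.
Yes, F is conservative. φ = -y + 4*z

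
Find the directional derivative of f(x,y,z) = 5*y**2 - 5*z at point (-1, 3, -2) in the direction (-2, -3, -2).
-80*sqrt(17)/17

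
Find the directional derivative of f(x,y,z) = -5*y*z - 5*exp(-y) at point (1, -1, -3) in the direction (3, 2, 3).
5*sqrt(22)*(2*E + 9)/22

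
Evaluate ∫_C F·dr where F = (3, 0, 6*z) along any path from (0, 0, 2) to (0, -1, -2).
0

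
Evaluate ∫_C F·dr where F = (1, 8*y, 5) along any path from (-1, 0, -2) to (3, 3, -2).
40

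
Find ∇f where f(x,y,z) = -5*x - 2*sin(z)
(-5, 0, -2*cos(z))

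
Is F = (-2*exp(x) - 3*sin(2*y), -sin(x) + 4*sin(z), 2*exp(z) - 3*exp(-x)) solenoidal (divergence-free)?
No, ∇·F = -2*exp(x) + 2*exp(z)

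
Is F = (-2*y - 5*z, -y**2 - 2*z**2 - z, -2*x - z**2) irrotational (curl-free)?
No, ∇×F = (4*z + 1, -3, 2)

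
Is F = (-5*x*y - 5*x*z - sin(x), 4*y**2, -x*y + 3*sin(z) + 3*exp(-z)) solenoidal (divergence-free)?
No, ∇·F = 3*y - 5*z - cos(x) + 3*cos(z) - 3*exp(-z)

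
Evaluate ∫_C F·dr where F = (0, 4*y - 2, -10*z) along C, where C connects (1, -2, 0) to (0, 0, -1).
-17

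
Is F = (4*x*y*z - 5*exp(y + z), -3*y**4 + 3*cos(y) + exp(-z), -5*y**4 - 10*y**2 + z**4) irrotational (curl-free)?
No, ∇×F = (-20*y**3 - 20*y + exp(-z), 4*x*y - 5*exp(y + z), -4*x*z + 5*exp(y + z))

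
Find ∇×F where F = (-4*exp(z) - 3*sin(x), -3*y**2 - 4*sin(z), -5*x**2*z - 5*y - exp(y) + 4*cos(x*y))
(-4*x*sin(x*y) - exp(y) + 4*cos(z) - 5, 10*x*z + 4*y*sin(x*y) - 4*exp(z), 0)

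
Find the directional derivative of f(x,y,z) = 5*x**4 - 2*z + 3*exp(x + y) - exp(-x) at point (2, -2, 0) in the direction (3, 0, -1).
sqrt(10)*(3 + 491*exp(2))*exp(-2)/10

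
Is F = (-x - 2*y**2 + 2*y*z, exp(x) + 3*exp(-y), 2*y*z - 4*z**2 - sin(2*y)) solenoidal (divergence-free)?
No, ∇·F = 2*y - 8*z - 1 - 3*exp(-y)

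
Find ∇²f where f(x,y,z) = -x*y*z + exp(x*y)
(x**2 + y**2)*exp(x*y)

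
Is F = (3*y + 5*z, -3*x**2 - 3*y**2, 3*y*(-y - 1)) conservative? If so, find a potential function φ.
No, ∇×F = (-6*y - 3, 5, -6*x - 3) ≠ 0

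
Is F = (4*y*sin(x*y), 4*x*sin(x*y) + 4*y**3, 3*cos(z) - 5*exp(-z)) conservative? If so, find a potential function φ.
Yes, F is conservative. φ = y**4 + 3*sin(z) - 4*cos(x*y) + 5*exp(-z)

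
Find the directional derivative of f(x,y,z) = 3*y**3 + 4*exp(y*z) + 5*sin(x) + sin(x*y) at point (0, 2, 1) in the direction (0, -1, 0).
-36 - 4*exp(2)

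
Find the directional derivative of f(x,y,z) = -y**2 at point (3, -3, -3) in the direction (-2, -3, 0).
-18*sqrt(13)/13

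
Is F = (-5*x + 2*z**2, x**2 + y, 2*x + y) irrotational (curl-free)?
No, ∇×F = (1, 4*z - 2, 2*x)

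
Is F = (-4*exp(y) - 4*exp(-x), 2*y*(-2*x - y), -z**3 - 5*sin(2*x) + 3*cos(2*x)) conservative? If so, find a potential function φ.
No, ∇×F = (0, 6*sin(2*x) + 10*cos(2*x), -4*y + 4*exp(y)) ≠ 0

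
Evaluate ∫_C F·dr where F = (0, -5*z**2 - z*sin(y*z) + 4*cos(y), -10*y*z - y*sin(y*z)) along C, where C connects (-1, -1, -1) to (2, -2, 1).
-4*sin(2) - cos(1) + cos(2) + 4*sin(1) + 5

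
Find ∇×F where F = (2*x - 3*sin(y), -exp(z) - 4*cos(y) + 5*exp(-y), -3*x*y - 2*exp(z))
(-3*x + exp(z), 3*y, 3*cos(y))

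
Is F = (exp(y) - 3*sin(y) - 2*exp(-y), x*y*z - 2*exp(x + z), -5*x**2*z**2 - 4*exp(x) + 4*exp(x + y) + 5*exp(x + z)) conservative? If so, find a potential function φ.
No, ∇×F = (-x*y + 4*exp(x + y) + 2*exp(x + z), 10*x*z**2 + 4*exp(x) - 4*exp(x + y) - 5*exp(x + z), y*z - exp(y) - 2*exp(x + z) + 3*cos(y) - 2*exp(-y)) ≠ 0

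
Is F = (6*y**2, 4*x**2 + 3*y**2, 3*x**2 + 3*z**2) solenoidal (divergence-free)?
No, ∇·F = 6*y + 6*z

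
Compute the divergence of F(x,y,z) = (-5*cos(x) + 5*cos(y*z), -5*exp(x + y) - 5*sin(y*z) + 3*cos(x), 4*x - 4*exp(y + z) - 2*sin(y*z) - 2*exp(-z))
((-2*y*cos(y*z) - 5*z*cos(y*z) - 5*exp(x + y) - 4*exp(y + z) + 5*sin(x))*exp(z) + 2)*exp(-z)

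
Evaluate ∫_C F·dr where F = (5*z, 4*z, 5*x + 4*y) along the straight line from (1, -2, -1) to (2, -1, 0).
-3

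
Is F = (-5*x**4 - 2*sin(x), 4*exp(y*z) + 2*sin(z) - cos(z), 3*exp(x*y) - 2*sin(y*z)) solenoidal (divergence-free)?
No, ∇·F = -20*x**3 - 2*y*cos(y*z) + 4*z*exp(y*z) - 2*cos(x)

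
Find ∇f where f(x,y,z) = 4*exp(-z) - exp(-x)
(exp(-x), 0, -4*exp(-z))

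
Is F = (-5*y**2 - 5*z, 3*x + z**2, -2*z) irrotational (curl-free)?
No, ∇×F = (-2*z, -5, 10*y + 3)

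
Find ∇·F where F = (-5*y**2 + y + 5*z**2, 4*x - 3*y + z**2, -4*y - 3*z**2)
-6*z - 3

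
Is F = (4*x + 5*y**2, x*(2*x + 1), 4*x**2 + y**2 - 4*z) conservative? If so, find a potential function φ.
No, ∇×F = (2*y, -8*x, 4*x - 10*y + 1) ≠ 0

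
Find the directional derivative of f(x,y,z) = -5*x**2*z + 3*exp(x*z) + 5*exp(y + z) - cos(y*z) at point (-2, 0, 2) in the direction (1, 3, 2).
sqrt(14)*(-6 + 25*exp(6))*exp(-4)/14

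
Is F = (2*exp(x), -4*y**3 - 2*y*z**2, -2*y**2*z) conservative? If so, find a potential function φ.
Yes, F is conservative. φ = -y**4 - y**2*z**2 + 2*exp(x)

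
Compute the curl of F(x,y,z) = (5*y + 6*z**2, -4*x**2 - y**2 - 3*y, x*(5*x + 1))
(0, -10*x + 12*z - 1, -8*x - 5)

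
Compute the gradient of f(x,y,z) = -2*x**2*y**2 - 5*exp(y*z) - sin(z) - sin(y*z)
(-4*x*y**2, -4*x**2*y - 5*z*exp(y*z) - z*cos(y*z), -5*y*exp(y*z) - y*cos(y*z) - cos(z))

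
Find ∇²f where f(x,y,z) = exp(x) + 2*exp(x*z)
2*x**2*exp(x*z) + 2*z**2*exp(x*z) + exp(x)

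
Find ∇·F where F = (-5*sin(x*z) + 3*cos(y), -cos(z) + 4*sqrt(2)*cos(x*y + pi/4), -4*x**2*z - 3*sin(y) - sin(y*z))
-4*x**2 - 4*sqrt(2)*x*sin(x*y + pi/4) - y*cos(y*z) - 5*z*cos(x*z)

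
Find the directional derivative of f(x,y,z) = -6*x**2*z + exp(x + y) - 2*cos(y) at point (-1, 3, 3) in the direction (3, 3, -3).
2*sqrt(3)*(sin(3) + exp(2) + 21)/3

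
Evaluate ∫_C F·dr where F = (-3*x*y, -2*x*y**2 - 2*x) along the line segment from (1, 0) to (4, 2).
-163/3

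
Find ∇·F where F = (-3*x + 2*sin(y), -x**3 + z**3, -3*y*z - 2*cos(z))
-3*y + 2*sin(z) - 3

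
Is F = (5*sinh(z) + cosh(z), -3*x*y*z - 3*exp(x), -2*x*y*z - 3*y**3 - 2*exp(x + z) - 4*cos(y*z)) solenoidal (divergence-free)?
No, ∇·F = -2*x*y - 3*x*z + 4*y*sin(y*z) - 2*exp(x + z)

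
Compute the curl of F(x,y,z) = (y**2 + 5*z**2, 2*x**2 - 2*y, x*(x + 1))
(0, -2*x + 10*z - 1, 4*x - 2*y)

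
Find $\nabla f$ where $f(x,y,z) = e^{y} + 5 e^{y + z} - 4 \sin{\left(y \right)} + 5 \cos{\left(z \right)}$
(0, exp(y) + 5*exp(y + z) - 4*cos(y), 5*exp(y + z) - 5*sin(z))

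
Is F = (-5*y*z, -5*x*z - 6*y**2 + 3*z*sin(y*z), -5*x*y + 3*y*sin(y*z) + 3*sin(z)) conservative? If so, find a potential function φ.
Yes, F is conservative. φ = -5*x*y*z - 2*y**3 - 3*cos(z) - 3*cos(y*z)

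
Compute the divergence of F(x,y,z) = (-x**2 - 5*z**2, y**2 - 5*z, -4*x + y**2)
-2*x + 2*y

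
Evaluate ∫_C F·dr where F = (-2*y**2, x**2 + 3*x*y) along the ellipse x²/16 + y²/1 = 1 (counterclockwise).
0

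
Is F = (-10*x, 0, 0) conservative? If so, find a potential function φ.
Yes, F is conservative. φ = -5*x**2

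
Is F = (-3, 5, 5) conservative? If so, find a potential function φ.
Yes, F is conservative. φ = -3*x + 5*y + 5*z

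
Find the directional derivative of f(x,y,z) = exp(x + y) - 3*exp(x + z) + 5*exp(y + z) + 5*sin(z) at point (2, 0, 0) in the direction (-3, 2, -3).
sqrt(22)*(-20 + 17*exp(2))/22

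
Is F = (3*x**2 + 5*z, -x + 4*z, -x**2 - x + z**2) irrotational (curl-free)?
No, ∇×F = (-4, 2*x + 6, -1)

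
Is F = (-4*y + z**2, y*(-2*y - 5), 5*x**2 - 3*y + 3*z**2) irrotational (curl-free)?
No, ∇×F = (-3, -10*x + 2*z, 4)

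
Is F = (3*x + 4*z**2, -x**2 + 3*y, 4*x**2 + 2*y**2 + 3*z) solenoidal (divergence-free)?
No, ∇·F = 9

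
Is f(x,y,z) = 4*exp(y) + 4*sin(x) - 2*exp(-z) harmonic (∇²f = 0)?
No, ∇²f = 4*exp(y) - 4*sin(x) - 2*exp(-z)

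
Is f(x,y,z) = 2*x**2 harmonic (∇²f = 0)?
No, ∇²f = 4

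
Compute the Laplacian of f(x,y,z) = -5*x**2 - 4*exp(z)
-4*exp(z) - 10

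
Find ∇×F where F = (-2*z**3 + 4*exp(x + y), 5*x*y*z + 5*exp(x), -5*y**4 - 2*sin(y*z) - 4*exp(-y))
(-5*x*y - 20*y**3 - 2*z*cos(y*z) + 4*exp(-y), -6*z**2, 5*y*z + 5*exp(x) - 4*exp(x + y))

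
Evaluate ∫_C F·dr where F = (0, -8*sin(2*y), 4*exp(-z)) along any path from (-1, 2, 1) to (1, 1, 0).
-4 + 4*cos(2) + 4*exp(-1) - 4*cos(4)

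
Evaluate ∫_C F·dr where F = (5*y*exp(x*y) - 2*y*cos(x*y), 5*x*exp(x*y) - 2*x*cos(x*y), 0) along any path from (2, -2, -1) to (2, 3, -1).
-5*exp(-4) - 2*sin(6) - 2*sin(4) + 5*exp(6)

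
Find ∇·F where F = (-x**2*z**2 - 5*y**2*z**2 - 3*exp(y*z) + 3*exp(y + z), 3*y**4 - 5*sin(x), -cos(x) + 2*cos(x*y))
-2*x*z**2 + 12*y**3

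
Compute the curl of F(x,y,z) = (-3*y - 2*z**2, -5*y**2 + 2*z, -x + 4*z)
(-2, 1 - 4*z, 3)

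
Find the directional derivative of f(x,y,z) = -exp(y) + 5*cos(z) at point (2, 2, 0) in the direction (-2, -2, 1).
2*exp(2)/3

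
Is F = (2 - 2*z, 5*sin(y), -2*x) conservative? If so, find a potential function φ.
Yes, F is conservative. φ = -2*x*z + 2*x - 5*cos(y)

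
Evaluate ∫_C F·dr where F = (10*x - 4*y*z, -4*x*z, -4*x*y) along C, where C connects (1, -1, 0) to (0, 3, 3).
-5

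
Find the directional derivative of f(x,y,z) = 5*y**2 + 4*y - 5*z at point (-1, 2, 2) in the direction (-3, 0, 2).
-10*sqrt(13)/13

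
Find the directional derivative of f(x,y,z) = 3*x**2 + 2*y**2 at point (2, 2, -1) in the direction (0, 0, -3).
0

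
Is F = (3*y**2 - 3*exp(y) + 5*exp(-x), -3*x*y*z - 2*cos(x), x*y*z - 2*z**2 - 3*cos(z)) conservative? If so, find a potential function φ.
No, ∇×F = (x*(3*y + z), -y*z, -3*y*z - 6*y + 3*exp(y) + 2*sin(x)) ≠ 0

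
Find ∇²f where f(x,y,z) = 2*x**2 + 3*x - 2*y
4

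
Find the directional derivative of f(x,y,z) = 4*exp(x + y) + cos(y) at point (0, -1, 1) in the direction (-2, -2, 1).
-16*exp(-1)/3 - 2*sin(1)/3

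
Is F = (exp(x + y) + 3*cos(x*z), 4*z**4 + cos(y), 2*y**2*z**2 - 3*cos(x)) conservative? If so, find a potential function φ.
No, ∇×F = (4*z**2*(y - 4*z), -3*x*sin(x*z) - 3*sin(x), -exp(x + y)) ≠ 0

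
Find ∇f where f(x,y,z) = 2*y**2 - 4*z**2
(0, 4*y, -8*z)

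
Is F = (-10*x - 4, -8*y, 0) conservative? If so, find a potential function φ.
Yes, F is conservative. φ = -5*x**2 - 4*x - 4*y**2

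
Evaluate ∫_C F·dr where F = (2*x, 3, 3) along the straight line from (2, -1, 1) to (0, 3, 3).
14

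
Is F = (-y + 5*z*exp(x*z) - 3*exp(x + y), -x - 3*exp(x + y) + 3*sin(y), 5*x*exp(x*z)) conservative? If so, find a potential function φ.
Yes, F is conservative. φ = -x*y + 5*exp(x*z) - 3*exp(x + y) - 3*cos(y)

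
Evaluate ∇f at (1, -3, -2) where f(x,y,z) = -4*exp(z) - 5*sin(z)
(0, 0, -4*exp(-2) - 5*cos(2))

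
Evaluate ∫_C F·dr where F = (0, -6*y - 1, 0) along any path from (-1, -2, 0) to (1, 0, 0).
10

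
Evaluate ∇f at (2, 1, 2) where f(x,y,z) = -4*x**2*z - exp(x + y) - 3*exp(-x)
(-32 - exp(3) + 3*exp(-2), -exp(3), -16)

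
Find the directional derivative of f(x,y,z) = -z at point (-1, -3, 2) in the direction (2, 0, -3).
3*sqrt(13)/13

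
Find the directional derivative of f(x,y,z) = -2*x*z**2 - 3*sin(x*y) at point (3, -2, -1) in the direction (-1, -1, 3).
sqrt(11)*(3*cos(6) + 38)/11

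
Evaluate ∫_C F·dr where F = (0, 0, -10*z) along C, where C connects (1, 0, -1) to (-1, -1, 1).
0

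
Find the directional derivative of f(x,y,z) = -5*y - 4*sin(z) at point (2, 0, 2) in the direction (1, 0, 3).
-6*sqrt(10)*cos(2)/5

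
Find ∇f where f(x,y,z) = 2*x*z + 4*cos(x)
(2*z - 4*sin(x), 0, 2*x)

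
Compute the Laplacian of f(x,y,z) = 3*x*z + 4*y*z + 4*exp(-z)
4*exp(-z)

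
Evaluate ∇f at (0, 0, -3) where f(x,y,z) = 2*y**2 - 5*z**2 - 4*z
(0, 0, 26)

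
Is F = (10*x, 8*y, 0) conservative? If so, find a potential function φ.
Yes, F is conservative. φ = 5*x**2 + 4*y**2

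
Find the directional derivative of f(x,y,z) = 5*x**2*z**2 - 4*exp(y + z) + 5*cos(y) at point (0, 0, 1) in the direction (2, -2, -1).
4*E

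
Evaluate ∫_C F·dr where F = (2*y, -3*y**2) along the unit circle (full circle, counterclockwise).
-2*pi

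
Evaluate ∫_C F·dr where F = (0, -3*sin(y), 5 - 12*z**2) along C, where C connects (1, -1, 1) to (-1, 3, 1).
3*cos(3) - 3*cos(1)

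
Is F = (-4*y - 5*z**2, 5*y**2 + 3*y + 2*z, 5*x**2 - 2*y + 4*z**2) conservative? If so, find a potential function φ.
No, ∇×F = (-4, -10*x - 10*z, 4) ≠ 0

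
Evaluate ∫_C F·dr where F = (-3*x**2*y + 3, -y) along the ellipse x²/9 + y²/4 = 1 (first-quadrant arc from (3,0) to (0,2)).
-11 + 81*pi/8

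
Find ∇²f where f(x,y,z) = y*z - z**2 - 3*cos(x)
3*cos(x) - 2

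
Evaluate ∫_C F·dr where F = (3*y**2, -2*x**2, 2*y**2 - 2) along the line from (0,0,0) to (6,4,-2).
-52/3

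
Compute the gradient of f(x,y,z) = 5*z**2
(0, 0, 10*z)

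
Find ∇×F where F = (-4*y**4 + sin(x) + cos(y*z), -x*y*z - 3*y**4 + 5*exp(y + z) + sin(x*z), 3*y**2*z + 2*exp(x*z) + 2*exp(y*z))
(x*y - x*cos(x*z) + 6*y*z + 2*z*exp(y*z) - 5*exp(y + z), -y*sin(y*z) - 2*z*exp(x*z), 16*y**3 - y*z + z*sin(y*z) + z*cos(x*z))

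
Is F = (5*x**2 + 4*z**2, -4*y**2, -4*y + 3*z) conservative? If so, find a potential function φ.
No, ∇×F = (-4, 8*z, 0) ≠ 0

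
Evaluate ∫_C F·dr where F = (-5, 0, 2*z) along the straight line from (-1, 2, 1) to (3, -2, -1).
-20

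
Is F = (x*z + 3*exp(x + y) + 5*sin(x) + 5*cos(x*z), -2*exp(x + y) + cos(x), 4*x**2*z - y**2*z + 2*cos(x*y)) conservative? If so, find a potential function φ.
No, ∇×F = (-2*x*sin(x*y) - 2*y*z, -8*x*z - 5*x*sin(x*z) + x + 2*y*sin(x*y), -5*exp(x + y) - sin(x)) ≠ 0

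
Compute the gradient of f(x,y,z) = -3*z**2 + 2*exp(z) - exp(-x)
(exp(-x), 0, -6*z + 2*exp(z))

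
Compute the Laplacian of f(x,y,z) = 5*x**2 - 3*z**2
4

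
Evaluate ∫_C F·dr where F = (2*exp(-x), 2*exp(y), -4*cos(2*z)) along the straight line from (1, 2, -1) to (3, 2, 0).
-2*sin(2) - 2*exp(-3) + 2*exp(-1)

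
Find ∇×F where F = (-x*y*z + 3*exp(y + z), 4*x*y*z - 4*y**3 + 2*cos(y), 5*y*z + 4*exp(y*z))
(-4*x*y + 4*z*exp(y*z) + 5*z, -x*y + 3*exp(y + z), x*z + 4*y*z - 3*exp(y + z))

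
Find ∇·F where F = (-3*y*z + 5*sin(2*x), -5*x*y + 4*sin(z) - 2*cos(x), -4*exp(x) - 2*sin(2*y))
-5*x + 10*cos(2*x)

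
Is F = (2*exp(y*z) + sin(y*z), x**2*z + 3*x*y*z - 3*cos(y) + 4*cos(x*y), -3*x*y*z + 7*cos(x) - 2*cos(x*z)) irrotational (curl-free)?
No, ∇×F = (x*(-x - 3*y - 3*z), 3*y*z + 2*y*exp(y*z) + y*cos(y*z) - 2*z*sin(x*z) + 7*sin(x), 2*x*z + 3*y*z - 4*y*sin(x*y) - 2*z*exp(y*z) - z*cos(y*z))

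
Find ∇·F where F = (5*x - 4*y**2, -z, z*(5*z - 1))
10*z + 4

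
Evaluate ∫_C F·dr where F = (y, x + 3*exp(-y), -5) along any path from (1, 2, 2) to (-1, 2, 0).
6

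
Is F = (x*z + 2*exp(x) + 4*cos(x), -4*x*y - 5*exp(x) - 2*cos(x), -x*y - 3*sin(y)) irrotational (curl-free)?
No, ∇×F = (-x - 3*cos(y), x + y, -4*y - 5*exp(x) + 2*sin(x))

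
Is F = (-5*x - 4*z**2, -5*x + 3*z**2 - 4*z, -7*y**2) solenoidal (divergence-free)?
No, ∇·F = -5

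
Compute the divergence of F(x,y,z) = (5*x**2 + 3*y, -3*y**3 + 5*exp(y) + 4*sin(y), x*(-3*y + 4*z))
14*x - 9*y**2 + 5*exp(y) + 4*cos(y)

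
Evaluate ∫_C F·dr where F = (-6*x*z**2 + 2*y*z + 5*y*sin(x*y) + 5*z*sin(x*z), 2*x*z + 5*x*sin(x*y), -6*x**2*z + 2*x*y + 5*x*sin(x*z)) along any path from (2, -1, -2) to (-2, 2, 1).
20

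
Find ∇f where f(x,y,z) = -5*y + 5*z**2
(0, -5, 10*z)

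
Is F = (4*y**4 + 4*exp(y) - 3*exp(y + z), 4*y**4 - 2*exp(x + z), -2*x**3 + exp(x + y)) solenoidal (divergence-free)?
No, ∇·F = 16*y**3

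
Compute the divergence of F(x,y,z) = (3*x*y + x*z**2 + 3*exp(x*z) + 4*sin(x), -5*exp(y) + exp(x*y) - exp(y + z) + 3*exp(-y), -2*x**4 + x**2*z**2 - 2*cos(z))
2*x**2*z + x*exp(x*y) + 3*y + z**2 + 3*z*exp(x*z) - 5*exp(y) - exp(y + z) + 2*sin(z) + 4*cos(x) - 3*exp(-y)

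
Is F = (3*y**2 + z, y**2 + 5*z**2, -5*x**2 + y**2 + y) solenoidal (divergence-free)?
No, ∇·F = 2*y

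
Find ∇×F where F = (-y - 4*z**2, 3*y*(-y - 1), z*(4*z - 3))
(0, -8*z, 1)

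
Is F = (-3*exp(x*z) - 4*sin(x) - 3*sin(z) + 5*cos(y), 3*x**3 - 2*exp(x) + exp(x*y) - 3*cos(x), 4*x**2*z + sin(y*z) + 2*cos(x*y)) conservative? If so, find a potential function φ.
No, ∇×F = (-2*x*sin(x*y) + z*cos(y*z), -8*x*z - 3*x*exp(x*z) + 2*y*sin(x*y) - 3*cos(z), 9*x**2 + y*exp(x*y) - 2*exp(x) + 3*sin(x) + 5*sin(y)) ≠ 0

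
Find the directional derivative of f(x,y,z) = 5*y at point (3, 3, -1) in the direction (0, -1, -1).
-5*sqrt(2)/2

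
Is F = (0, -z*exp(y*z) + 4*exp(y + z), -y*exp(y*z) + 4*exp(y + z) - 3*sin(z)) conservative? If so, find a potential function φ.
Yes, F is conservative. φ = -exp(y*z) + 4*exp(y + z) + 3*cos(z)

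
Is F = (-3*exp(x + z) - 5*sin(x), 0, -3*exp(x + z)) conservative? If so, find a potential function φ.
Yes, F is conservative. φ = -3*exp(x + z) + 5*cos(x)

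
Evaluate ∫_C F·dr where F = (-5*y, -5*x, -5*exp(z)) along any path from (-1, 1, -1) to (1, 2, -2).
-15 - 5*exp(-2) + 5*exp(-1)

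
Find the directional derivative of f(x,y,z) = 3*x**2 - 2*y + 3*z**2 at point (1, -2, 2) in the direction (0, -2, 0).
2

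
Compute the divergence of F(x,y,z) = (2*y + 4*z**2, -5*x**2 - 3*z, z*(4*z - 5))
8*z - 5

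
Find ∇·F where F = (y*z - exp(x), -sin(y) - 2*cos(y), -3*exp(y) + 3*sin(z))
-exp(x) + 2*sin(y) - cos(y) + 3*cos(z)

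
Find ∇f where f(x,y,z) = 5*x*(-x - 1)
(-10*x - 5, 0, 0)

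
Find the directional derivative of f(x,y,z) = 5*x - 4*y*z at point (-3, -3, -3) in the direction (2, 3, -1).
17*sqrt(14)/7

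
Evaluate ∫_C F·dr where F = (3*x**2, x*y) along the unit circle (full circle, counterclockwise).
0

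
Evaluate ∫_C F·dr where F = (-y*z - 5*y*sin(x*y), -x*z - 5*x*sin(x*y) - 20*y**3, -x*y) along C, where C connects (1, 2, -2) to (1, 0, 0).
81 - 5*cos(2)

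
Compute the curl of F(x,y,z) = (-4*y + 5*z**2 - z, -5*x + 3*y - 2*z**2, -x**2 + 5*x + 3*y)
(4*z + 3, 2*x + 10*z - 6, -1)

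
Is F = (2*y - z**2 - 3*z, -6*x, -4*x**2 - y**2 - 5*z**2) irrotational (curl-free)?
No, ∇×F = (-2*y, 8*x - 2*z - 3, -8)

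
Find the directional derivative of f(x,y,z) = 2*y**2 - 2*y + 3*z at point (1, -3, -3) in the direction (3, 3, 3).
-11*sqrt(3)/3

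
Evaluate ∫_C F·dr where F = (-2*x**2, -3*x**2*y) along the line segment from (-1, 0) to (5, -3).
-465/2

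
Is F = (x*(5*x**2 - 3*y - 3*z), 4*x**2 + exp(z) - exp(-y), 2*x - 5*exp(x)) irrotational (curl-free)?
No, ∇×F = (-exp(z), -3*x + 5*exp(x) - 2, 11*x)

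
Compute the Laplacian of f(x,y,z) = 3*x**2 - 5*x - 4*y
6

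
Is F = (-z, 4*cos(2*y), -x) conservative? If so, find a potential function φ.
Yes, F is conservative. φ = -x*z + 2*sin(2*y)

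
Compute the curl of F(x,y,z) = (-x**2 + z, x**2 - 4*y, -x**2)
(0, 2*x + 1, 2*x)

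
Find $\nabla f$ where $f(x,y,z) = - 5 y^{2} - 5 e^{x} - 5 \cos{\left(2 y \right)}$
(-5*exp(x), -10*y + 10*sin(2*y), 0)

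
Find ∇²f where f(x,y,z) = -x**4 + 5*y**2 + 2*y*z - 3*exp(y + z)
-12*x**2 - 6*exp(y + z) + 10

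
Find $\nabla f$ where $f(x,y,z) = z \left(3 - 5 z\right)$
(0, 0, 3 - 10*z)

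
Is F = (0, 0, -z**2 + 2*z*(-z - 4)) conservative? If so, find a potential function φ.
Yes, F is conservative. φ = z**2*(-z - 4)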